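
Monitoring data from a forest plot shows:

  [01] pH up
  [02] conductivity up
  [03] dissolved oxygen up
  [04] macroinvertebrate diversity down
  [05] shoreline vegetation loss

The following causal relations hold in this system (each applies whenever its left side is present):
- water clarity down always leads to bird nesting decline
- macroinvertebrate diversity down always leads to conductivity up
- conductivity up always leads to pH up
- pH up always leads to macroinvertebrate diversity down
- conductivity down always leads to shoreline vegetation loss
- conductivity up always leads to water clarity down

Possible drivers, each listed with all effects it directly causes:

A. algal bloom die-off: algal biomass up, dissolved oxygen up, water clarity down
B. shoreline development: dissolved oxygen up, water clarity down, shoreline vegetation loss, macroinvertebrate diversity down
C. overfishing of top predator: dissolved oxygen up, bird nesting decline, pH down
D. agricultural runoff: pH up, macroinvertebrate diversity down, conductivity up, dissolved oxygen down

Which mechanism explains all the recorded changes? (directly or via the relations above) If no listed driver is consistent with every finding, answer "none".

B

Testing each hypothesis:
(A) algal bloom die-off — pH up ✗; conductivity up ✗; dissolved oxygen up ✓; macroinvertebrate diversity down ✗; shoreline vegetation loss ✗
(B) shoreline development — pH up ✓ (via macroinvertebrate diversity down → conductivity up → pH up); conductivity up ✓ (via macroinvertebrate diversity down → conductivity up); dissolved oxygen up ✓; macroinvertebrate diversity down ✓; shoreline vegetation loss ✓
(C) overfishing of top predator — pH up ✗; conductivity up ✗; dissolved oxygen up ✓; macroinvertebrate diversity down ✗; shoreline vegetation loss ✗
(D) agricultural runoff — pH up ✓; conductivity up ✓; dissolved oxygen up ✗; macroinvertebrate diversity down ✓; shoreline vegetation loss ✗
Only (B) is consistent with every observation.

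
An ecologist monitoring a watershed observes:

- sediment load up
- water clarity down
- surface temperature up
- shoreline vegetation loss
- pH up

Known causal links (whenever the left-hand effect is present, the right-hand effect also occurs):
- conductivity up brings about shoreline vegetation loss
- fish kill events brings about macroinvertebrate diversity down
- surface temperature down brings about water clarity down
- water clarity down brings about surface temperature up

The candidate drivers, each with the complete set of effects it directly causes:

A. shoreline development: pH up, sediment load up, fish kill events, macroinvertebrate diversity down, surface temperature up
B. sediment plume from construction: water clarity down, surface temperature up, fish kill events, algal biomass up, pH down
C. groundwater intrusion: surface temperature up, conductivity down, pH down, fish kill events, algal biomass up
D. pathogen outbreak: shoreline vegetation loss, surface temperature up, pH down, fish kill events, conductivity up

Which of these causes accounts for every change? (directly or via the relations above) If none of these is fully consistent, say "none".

none

Checking each candidate against the observations:
(A) shoreline development — does not account for water clarity down, shoreline vegetation loss
(B) sediment plume from construction — sediment load up ✗; water clarity down ✓; surface temperature up ✓; shoreline vegetation loss ✗; pH up ✗
(C) groundwater intrusion — fails on sediment load up, water clarity down, shoreline vegetation loss, pH up (predicts pH down, not pH up)
(D) pathogen outbreak — sediment load up ✗; water clarity down ✗; surface temperature up ✓; shoreline vegetation loss ✓; pH up ✗
None of the listed candidates fits everything.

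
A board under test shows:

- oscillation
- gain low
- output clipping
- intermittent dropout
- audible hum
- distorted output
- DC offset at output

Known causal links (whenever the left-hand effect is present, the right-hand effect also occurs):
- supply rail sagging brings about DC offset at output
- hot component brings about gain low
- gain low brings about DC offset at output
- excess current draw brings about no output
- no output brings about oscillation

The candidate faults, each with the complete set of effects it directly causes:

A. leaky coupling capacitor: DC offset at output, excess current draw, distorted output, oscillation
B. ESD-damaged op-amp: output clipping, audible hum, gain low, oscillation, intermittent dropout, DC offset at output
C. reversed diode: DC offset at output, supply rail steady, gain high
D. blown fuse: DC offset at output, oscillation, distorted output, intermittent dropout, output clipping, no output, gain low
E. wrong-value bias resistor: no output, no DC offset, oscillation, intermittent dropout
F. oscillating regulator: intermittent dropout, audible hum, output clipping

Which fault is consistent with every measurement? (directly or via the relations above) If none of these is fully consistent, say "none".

none

Checking each candidate against the observations:
(A) leaky coupling capacitor — does not account for gain low, output clipping, intermittent dropout, audible hum
(B) ESD-damaged op-amp — oscillation ✓; gain low ✓; output clipping ✓; intermittent dropout ✓; audible hum ✓; distorted output ✗; DC offset at output ✓
(C) reversed diode — oscillation ✗; gain low ✗; output clipping ✗; intermittent dropout ✗; audible hum ✗; distorted output ✗; DC offset at output ✓
(D) blown fuse — does not account for audible hum
(E) wrong-value bias resistor — fails on gain low, output clipping, audible hum, distorted output, DC offset at output (predicts no DC offset, not DC offset at output)
(F) oscillating regulator — oscillation ✗; gain low ✗; output clipping ✓; intermittent dropout ✓; audible hum ✓; distorted output ✗; DC offset at output ✗
None of the listed candidates fits everything.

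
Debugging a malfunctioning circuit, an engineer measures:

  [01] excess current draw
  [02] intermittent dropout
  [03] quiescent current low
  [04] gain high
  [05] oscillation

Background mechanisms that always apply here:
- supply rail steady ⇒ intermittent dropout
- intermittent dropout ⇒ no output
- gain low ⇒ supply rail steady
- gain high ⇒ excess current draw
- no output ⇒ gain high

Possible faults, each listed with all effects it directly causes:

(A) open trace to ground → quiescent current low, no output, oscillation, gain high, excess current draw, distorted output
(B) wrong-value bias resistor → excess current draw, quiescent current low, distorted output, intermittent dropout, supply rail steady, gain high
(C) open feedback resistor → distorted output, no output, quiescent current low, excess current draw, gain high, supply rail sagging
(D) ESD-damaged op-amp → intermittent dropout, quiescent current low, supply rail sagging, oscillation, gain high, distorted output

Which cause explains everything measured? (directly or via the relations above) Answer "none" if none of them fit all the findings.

Checking each candidate against the observations:
(A) open trace to ground — excess current draw ✓; intermittent dropout ✗; quiescent current low ✓; gain high ✓; oscillation ✓
(B) wrong-value bias resistor — does not account for oscillation
(C) open feedback resistor — does not account for intermittent dropout, oscillation
(D) ESD-damaged op-amp — excess current draw ✓ (via gain high → excess current draw); intermittent dropout ✓; quiescent current low ✓; gain high ✓; oscillation ✓
Only (D) is consistent with every observation.

D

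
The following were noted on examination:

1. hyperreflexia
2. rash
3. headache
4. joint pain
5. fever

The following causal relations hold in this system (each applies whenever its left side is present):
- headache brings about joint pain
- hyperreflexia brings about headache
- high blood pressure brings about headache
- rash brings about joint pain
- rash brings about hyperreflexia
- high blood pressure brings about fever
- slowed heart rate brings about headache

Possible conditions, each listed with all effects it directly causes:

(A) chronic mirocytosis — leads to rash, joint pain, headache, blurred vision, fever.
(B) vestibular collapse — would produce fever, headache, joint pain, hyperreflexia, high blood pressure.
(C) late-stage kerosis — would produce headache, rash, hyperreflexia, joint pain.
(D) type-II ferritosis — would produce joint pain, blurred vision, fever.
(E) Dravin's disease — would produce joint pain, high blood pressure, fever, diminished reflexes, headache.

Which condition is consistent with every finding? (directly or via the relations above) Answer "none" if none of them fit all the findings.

A

Per-candidate check:
(A) chronic mirocytosis — hyperreflexia yes (by rash → hyperreflexia); rash yes; headache yes; joint pain yes; fever yes
(B) vestibular collapse — hyperreflexia yes; rash NO; headache yes; joint pain yes; fever yes
(C) late-stage kerosis — hyperreflexia yes; rash yes; headache yes; joint pain yes; fever NO
(D) type-II ferritosis — does not account for hyperreflexia, rash, headache
(E) Dravin's disease — fails on hyperreflexia, rash (predicts diminished reflexes, not hyperreflexia)
(A) alone accounts for all the evidence.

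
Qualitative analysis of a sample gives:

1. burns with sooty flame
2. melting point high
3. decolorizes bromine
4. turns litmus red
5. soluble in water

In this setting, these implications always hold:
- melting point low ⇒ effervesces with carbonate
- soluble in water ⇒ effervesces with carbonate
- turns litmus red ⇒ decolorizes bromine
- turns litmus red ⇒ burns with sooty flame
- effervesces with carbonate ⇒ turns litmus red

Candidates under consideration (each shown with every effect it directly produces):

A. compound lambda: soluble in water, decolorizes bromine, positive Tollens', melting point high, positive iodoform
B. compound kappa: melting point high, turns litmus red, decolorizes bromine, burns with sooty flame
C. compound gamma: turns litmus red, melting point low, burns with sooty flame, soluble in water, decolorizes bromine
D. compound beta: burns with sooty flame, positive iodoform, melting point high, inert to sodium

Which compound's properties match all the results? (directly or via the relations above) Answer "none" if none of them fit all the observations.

Checking each candidate against the observations:
(A) compound lambda — burns with sooty flame yes (via soluble in water → effervesces with carbonate → turns litmus red → burns with sooty flame); melting point high yes; decolorizes bromine yes; turns litmus red yes (via soluble in water → effervesces with carbonate → turns litmus red); soluble in water yes
(B) compound kappa — burns with sooty flame yes; melting point high yes; decolorizes bromine yes; turns litmus red yes; soluble in water NO
(C) compound gamma — fails on melting point high (predicts melting point low, not melting point high)
(D) compound beta — does not account for decolorizes bromine, turns litmus red, soluble in water
(A) is the only candidate with no mismatches.

A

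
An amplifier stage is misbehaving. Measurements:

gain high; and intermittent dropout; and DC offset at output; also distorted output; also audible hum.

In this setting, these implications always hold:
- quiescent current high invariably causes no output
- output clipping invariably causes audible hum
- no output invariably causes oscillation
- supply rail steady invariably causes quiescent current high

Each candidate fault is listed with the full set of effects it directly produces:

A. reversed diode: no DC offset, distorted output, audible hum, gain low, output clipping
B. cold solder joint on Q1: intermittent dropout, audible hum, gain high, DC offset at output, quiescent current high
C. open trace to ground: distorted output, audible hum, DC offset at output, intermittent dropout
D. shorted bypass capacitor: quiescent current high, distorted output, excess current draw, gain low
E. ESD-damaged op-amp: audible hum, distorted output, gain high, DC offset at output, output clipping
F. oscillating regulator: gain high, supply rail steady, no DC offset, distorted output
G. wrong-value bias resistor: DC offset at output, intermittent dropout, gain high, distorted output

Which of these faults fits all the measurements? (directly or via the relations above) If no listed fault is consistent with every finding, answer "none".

none

Per-candidate check:
(A) reversed diode — gain high -; intermittent dropout -; DC offset at output -; distorted output +; audible hum +
(B) cold solder joint on Q1 — does not account for distorted output
(C) open trace to ground — gain high -; intermittent dropout +; DC offset at output +; distorted output +; audible hum +
(D) shorted bypass capacitor — fails on gain high, intermittent dropout, DC offset at output, audible hum (predicts gain low, not gain high)
(E) ESD-damaged op-amp — does not account for intermittent dropout
(F) oscillating regulator — fails on intermittent dropout, DC offset at output, audible hum (predicts no DC offset, not DC offset at output)
(G) wrong-value bias resistor — gain high +; intermittent dropout +; DC offset at output +; distorted output +; audible hum -
Every candidate fails on at least one observation.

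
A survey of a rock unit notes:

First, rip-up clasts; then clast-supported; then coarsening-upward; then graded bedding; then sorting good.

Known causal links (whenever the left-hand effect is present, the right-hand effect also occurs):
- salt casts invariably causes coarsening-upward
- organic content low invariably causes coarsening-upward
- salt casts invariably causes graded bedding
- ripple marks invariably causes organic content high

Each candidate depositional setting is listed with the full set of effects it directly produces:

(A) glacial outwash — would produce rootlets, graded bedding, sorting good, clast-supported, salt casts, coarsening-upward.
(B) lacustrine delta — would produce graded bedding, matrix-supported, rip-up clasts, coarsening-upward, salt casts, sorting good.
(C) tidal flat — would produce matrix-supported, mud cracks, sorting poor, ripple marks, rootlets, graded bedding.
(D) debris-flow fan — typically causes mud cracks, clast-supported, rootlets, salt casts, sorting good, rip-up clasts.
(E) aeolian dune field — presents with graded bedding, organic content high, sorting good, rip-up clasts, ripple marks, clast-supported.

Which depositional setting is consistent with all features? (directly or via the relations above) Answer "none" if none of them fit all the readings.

Checking each candidate against the observations:
(A) glacial outwash — does not account for rip-up clasts
(B) lacustrine delta — rip-up clasts yes; clast-supported NO; coarsening-upward yes; graded bedding yes; sorting good yes
(C) tidal flat — fails on rip-up clasts, clast-supported, coarsening-upward, sorting good (predicts matrix-supported, not clast-supported; predicts sorting poor, not sorting good)
(D) debris-flow fan — accounts for every observation (coarsening-upward via salt casts → coarsening-upward)
(E) aeolian dune field — does not account for coarsening-upward
(D) alone accounts for all the evidence.

D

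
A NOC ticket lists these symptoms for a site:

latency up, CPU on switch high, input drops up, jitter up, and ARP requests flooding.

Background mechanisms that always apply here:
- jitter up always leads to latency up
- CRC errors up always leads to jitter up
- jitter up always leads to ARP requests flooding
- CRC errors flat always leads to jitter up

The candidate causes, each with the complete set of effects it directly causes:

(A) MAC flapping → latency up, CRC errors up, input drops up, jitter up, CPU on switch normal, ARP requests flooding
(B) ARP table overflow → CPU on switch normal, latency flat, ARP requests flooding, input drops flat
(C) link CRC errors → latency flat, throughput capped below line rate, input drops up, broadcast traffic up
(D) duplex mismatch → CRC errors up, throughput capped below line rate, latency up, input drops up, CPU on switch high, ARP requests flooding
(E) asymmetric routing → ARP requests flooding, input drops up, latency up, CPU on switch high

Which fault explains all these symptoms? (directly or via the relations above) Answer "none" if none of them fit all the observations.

Testing each hypothesis:
(A) MAC flapping — fails on CPU on switch high (predicts CPU on switch normal, not CPU on switch high)
(B) ARP table overflow — latency up NO; CPU on switch high NO; input drops up NO; jitter up NO; ARP requests flooding yes
(C) link CRC errors — latency up NO; CPU on switch high NO; input drops up yes; jitter up NO; ARP requests flooding NO
(D) duplex mismatch — latency up yes; CPU on switch high yes; input drops up yes; jitter up yes (by CRC errors up → jitter up); ARP requests flooding yes
(E) asymmetric routing — does not account for jitter up
(D) is the only candidate with no mismatches.

D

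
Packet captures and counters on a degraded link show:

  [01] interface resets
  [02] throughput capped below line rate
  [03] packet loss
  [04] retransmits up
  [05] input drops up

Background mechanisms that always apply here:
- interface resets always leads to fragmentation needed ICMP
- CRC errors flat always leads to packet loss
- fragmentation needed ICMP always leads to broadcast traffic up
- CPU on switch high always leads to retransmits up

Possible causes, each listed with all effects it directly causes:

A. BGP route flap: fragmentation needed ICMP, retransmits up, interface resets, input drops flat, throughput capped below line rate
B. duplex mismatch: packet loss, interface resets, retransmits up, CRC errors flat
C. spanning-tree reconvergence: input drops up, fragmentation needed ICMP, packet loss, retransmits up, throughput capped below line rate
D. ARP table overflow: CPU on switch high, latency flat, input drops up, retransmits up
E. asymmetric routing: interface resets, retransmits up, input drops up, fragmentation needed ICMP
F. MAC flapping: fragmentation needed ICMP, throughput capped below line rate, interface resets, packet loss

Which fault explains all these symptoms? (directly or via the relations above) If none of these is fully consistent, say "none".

Testing each hypothesis:
(A) BGP route flap — fails on packet loss, input drops up (predicts input drops flat, not input drops up)
(B) duplex mismatch — interface resets match; throughput capped below line rate miss; packet loss match; retransmits up match; input drops up miss
(C) spanning-tree reconvergence — interface resets miss; throughput capped below line rate match; packet loss match; retransmits up match; input drops up match
(D) ARP table overflow — interface resets miss; throughput capped below line rate miss; packet loss miss; retransmits up match; input drops up match
(E) asymmetric routing — interface resets match; throughput capped below line rate miss; packet loss miss; retransmits up match; input drops up match
(F) MAC flapping — interface resets match; throughput capped below line rate match; packet loss match; retransmits up miss; input drops up miss
Every candidate fails on at least one observation.

none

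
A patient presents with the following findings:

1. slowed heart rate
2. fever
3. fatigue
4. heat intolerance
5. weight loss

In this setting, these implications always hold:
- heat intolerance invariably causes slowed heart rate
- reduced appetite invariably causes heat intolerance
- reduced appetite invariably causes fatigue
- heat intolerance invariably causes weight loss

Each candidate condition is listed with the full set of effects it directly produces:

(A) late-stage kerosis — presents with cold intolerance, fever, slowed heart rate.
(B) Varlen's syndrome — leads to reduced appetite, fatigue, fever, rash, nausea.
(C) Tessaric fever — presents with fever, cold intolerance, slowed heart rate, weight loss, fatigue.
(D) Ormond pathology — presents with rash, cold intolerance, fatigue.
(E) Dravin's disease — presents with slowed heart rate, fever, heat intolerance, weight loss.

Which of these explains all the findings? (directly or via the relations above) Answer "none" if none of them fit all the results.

B

Checking each candidate against the observations:
(A) late-stage kerosis — fails on fatigue, heat intolerance, weight loss (predicts cold intolerance, not heat intolerance)
(B) Varlen's syndrome — accounts for every observation (slowed heart rate by reduced appetite → heat intolerance → slowed heart rate)
(C) Tessaric fever — fails on heat intolerance (predicts cold intolerance, not heat intolerance)
(D) Ormond pathology — fails on slowed heart rate, fever, heat intolerance, weight loss (predicts cold intolerance, not heat intolerance)
(E) Dravin's disease — does not account for fatigue
(B) is the only candidate with no mismatches.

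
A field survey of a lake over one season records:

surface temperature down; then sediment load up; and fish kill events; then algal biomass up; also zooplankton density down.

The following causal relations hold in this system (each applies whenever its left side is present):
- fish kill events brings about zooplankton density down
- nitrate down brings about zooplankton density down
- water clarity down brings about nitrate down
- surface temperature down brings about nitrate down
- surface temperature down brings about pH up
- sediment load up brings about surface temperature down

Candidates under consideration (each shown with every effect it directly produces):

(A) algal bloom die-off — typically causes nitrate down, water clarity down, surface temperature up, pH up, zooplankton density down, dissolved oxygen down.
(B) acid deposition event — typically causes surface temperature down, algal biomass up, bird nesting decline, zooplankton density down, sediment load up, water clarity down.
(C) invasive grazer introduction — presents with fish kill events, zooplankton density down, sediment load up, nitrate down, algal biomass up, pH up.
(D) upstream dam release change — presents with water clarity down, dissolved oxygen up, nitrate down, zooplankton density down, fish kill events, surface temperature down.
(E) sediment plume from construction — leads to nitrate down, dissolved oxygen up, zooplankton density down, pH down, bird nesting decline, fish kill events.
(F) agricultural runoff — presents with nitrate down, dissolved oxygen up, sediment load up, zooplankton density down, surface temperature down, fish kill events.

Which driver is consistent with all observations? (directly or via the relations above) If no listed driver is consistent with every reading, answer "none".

C

For each candidate, compare predicted effects to what was observed:
(A) algal bloom die-off — fails on surface temperature down, sediment load up, fish kill events, algal biomass up (predicts surface temperature up, not surface temperature down)
(B) acid deposition event — does not account for fish kill events
(C) invasive grazer introduction — surface temperature down yes (through sediment load up → surface temperature down); sediment load up yes; fish kill events yes; algal biomass up yes; zooplankton density down yes
(D) upstream dam release change — surface temperature down yes; sediment load up NO; fish kill events yes; algal biomass up NO; zooplankton density down yes
(E) sediment plume from construction — surface temperature down NO; sediment load up NO; fish kill events yes; algal biomass up NO; zooplankton density down yes
(F) agricultural runoff — does not account for algal biomass up
Only (C) is consistent with every observation.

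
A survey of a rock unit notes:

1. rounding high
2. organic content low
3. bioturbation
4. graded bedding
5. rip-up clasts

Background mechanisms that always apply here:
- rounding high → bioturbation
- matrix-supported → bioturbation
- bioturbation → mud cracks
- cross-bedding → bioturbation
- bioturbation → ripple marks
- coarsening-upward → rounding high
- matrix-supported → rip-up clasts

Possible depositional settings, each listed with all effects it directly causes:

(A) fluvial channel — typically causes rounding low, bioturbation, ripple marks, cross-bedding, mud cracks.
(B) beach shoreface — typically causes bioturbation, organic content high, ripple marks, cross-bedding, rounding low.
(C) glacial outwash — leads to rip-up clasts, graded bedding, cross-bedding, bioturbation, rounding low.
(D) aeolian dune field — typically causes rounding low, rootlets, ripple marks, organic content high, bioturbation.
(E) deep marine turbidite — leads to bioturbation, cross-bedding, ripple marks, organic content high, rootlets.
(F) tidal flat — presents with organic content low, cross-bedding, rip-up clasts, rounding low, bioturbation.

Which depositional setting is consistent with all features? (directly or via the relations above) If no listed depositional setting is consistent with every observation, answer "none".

Per-candidate check:
(A) fluvial channel — fails on rounding high, organic content low, graded bedding, rip-up clasts (predicts rounding low, not rounding high)
(B) beach shoreface — fails on rounding high, organic content low, graded bedding, rip-up clasts (predicts rounding low, not rounding high; predicts organic content high, not organic content low)
(C) glacial outwash — fails on rounding high, organic content low (predicts rounding low, not rounding high)
(D) aeolian dune field — fails on rounding high, organic content low, graded bedding, rip-up clasts (predicts rounding low, not rounding high; predicts organic content high, not organic content low)
(E) deep marine turbidite — rounding high NO; organic content low NO; bioturbation yes; graded bedding NO; rip-up clasts NO
(F) tidal flat — rounding high NO; organic content low yes; bioturbation yes; graded bedding NO; rip-up clasts yes
Every candidate fails on at least one observation.

none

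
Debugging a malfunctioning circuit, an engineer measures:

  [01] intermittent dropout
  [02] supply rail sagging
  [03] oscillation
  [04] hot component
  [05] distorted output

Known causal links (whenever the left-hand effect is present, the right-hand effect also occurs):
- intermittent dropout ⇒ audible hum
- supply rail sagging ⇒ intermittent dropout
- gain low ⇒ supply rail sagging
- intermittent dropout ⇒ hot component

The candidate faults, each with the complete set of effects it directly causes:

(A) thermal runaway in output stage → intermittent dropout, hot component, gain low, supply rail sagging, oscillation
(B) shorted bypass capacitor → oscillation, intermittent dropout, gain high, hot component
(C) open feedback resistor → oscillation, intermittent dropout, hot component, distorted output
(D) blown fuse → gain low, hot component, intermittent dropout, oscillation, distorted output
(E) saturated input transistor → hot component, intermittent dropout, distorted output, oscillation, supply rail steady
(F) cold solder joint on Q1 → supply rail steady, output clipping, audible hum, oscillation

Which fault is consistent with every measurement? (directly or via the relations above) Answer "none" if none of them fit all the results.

Checking each candidate against the observations:
(A) thermal runaway in output stage — does not account for distorted output
(B) shorted bypass capacitor — does not account for supply rail sagging, distorted output
(C) open feedback resistor — does not account for supply rail sagging
(D) blown fuse — intermittent dropout yes; supply rail sagging yes (by gain low → supply rail sagging); oscillation yes; hot component yes; distorted output yes
(E) saturated input transistor — intermittent dropout yes; supply rail sagging NO; oscillation yes; hot component yes; distorted output yes
(F) cold solder joint on Q1 — intermittent dropout NO; supply rail sagging NO; oscillation yes; hot component NO; distorted output NO
(D) alone accounts for all the evidence.

D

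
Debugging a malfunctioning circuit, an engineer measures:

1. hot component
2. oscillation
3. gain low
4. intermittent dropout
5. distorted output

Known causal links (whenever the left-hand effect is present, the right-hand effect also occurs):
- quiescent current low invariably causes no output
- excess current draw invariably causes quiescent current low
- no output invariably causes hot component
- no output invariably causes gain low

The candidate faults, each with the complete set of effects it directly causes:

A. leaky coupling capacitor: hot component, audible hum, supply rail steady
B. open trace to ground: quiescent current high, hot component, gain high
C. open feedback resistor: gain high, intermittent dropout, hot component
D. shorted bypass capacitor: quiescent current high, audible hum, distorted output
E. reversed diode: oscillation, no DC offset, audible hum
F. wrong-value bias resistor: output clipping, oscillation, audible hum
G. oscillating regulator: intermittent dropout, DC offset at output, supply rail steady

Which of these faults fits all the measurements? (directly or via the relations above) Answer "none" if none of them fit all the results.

none

For each candidate, compare predicted effects to what was observed:
(A) leaky coupling capacitor — does not account for oscillation, gain low, intermittent dropout, distorted output
(B) open trace to ground — fails on oscillation, gain low, intermittent dropout, distorted output (predicts gain high, not gain low)
(C) open feedback resistor — hot component yes; oscillation NO; gain low NO; intermittent dropout yes; distorted output NO
(D) shorted bypass capacitor — hot component NO; oscillation NO; gain low NO; intermittent dropout NO; distorted output yes
(E) reversed diode — does not account for hot component, gain low, intermittent dropout, distorted output
(F) wrong-value bias resistor — hot component NO; oscillation yes; gain low NO; intermittent dropout NO; distorted output NO
(G) oscillating regulator — does not account for hot component, oscillation, gain low, distorted output
None of the listed candidates fits everything.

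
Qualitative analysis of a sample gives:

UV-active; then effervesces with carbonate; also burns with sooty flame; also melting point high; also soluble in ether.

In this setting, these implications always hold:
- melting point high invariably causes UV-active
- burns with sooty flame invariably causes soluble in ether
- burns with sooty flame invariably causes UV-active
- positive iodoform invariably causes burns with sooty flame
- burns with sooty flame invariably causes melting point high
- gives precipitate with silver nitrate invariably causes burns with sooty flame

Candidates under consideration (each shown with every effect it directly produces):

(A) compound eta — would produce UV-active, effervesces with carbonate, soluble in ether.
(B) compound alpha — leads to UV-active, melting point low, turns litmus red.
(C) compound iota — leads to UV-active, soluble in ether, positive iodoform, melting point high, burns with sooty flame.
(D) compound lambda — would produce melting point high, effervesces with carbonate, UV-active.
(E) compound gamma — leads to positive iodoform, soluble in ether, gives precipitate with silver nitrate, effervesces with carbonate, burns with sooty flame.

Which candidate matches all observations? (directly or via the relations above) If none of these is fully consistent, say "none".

Per-candidate check:
(A) compound eta — does not account for burns with sooty flame, melting point high
(B) compound alpha — UV-active +; effervesces with carbonate -; burns with sooty flame -; melting point high -; soluble in ether -
(C) compound iota — UV-active +; effervesces with carbonate -; burns with sooty flame +; melting point high +; soluble in ether +
(D) compound lambda — UV-active +; effervesces with carbonate +; burns with sooty flame -; melting point high +; soluble in ether -
(E) compound gamma — UV-active + (via burns with sooty flame → UV-active); effervesces with carbonate +; burns with sooty flame +; melting point high + (via burns with sooty flame → melting point high); soluble in ether +
(E) is the only candidate with no mismatches.

E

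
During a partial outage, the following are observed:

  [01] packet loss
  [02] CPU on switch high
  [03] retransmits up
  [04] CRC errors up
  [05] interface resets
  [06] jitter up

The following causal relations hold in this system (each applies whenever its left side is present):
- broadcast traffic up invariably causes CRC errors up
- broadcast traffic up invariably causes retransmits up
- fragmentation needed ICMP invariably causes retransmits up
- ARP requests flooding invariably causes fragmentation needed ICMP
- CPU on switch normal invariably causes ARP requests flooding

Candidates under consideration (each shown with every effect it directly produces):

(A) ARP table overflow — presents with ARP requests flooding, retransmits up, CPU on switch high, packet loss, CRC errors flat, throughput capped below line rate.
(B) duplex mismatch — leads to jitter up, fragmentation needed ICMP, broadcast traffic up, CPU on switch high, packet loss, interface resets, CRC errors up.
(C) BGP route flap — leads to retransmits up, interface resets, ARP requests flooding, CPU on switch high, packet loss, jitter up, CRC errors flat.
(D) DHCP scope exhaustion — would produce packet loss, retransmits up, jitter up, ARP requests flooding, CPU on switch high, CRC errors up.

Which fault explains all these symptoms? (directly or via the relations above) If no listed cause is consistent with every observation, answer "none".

B

For each candidate, compare predicted effects to what was observed:
(A) ARP table overflow — packet loss match; CPU on switch high match; retransmits up match; CRC errors up miss; interface resets miss; jitter up miss
(B) duplex mismatch — packet loss match; CPU on switch high match; retransmits up match (through fragmentation needed ICMP → retransmits up); CRC errors up match; interface resets match; jitter up match
(C) BGP route flap — fails on CRC errors up (predicts CRC errors flat, not CRC errors up)
(D) DHCP scope exhaustion — does not account for interface resets
Only (B) is consistent with every observation.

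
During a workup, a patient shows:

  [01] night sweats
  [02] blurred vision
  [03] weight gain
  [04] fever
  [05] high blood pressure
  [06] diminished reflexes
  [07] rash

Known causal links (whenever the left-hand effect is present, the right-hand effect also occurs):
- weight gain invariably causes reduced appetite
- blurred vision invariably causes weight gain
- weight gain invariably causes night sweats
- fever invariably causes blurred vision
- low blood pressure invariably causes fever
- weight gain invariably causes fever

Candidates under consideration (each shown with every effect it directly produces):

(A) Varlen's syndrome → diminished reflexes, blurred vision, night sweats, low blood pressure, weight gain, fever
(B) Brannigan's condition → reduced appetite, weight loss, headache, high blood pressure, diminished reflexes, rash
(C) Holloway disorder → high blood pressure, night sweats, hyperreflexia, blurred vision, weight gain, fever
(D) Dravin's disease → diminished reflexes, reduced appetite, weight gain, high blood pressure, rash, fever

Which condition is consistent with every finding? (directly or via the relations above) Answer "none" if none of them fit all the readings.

Testing each hypothesis:
(A) Varlen's syndrome — night sweats ✓; blurred vision ✓; weight gain ✓; fever ✓; high blood pressure ✗; diminished reflexes ✓; rash ✗
(B) Brannigan's condition — night sweats ✗; blurred vision ✗; weight gain ✗; fever ✗; high blood pressure ✓; diminished reflexes ✓; rash ✓
(C) Holloway disorder — fails on diminished reflexes, rash (predicts hyperreflexia, not diminished reflexes)
(D) Dravin's disease — night sweats ✓ (via weight gain → night sweats); blurred vision ✓ (via fever → blurred vision); weight gain ✓; fever ✓; high blood pressure ✓; diminished reflexes ✓; rash ✓
(D) is the only candidate with no mismatches.

D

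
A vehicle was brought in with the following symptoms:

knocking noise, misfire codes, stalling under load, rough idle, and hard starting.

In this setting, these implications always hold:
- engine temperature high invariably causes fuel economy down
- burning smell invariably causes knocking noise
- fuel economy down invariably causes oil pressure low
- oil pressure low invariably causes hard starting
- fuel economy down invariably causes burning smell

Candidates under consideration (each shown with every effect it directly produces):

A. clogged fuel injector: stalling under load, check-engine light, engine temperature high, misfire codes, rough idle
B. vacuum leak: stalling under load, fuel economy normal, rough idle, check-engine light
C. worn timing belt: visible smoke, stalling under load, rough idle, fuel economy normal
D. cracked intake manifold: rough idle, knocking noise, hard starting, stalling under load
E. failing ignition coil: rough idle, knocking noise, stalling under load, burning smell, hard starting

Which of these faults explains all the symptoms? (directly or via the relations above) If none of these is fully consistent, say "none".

For each candidate, compare predicted effects to what was observed:
(A) clogged fuel injector — knocking noise ✓ (through engine temperature high → fuel economy down → burning smell → knocking noise); misfire codes ✓; stalling under load ✓; rough idle ✓; hard starting ✓ (through engine temperature high → fuel economy down → oil pressure low → hard starting)
(B) vacuum leak — does not account for knocking noise, misfire codes, hard starting
(C) worn timing belt — knocking noise ✗; misfire codes ✗; stalling under load ✓; rough idle ✓; hard starting ✗
(D) cracked intake manifold — knocking noise ✓; misfire codes ✗; stalling under load ✓; rough idle ✓; hard starting ✓
(E) failing ignition coil — does not account for misfire codes
(A) alone accounts for all the evidence.

A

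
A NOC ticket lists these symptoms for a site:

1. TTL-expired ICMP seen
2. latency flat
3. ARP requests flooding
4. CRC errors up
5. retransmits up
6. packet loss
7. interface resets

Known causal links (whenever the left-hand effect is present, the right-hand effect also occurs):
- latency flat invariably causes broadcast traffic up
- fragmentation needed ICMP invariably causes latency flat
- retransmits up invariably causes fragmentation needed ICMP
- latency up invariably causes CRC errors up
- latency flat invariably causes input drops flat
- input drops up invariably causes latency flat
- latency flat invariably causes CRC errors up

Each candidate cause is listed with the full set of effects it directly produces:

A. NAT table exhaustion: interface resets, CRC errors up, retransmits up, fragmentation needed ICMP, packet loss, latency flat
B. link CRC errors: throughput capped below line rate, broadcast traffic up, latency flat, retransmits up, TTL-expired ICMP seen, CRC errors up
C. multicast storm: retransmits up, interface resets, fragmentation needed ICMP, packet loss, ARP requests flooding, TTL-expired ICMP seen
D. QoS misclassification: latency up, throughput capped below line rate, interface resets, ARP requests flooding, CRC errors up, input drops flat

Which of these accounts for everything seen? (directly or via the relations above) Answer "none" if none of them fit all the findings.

C

Checking each candidate against the observations:
(A) NAT table exhaustion — does not account for TTL-expired ICMP seen, ARP requests flooding
(B) link CRC errors — does not account for ARP requests flooding, packet loss, interface resets
(C) multicast storm — accounts for every observation (latency flat via fragmentation needed ICMP → latency flat)
(D) QoS misclassification — TTL-expired ICMP seen ✗; latency flat ✗; ARP requests flooding ✓; CRC errors up ✓; retransmits up ✗; packet loss ✗; interface resets ✓
(C) alone accounts for all the evidence.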